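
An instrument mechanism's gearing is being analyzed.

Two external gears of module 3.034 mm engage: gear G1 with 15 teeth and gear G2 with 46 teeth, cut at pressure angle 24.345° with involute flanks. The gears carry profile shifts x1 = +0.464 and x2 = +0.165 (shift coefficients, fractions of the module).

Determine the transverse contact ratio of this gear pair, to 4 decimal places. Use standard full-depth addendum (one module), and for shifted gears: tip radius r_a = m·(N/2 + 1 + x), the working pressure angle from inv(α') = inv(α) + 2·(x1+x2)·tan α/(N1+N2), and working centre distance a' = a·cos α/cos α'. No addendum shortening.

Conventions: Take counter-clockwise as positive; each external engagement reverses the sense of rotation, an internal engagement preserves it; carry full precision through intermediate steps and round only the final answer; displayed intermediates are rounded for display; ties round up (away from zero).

single-mesh involute tooth geometry (15T engaging 46T at module 3.034)
base radii: r_b1 = 20.731621, r_b2 = 63.576970
tip radii: r_a1 = 27.196776, r_a2 = 73.316610
inv(α') = inv(24.345°) + 2·(+0.464+0.165)·tan α/(15+46) = 0.03689388  ⇒  α' = 26.68849°
a' = a·cos α / cos α' = 92.5370·cos 24.345°/cos 26.68849° = 94.361732
action lengths: √(r_a1²−r_b1²) = 17.602969, √(r_a2²−r_b2²) = 36.514301
base pitch p_b = π·m·cos α = 8.684041
CR = (17.602969 + 36.514301 − 94.361732·sin 26.68849°)/8.684041 = 1.351409
contact ratio ≈ 1.3514

1.3514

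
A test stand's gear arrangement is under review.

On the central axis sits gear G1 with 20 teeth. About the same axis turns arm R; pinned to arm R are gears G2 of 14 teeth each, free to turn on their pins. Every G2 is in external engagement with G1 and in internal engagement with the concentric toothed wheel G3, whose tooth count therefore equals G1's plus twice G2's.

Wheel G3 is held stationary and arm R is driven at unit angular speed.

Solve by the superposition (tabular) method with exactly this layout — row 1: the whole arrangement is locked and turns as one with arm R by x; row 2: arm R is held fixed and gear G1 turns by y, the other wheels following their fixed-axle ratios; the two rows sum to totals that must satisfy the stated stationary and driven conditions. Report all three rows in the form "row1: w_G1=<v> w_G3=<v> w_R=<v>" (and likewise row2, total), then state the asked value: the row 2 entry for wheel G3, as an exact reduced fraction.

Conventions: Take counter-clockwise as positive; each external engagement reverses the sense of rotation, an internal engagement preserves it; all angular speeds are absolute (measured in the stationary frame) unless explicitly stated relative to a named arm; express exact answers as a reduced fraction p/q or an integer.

planetary set (20T centre, 14T on arm, 48T internal) — Willis relation
row 1: whole set turns with the arm by x
superposition row 2 [arm held]: sun y, ring −(20/48)·y, arm 0
boundary: total ω_ring = x − (20/48)·y = 0 and total ω_arm = x = 1  ⇒  y = 12/5, x = 1
row 2 ring = −(20/48)·12/5 = -1
totals (row 1 + row 2): sun 1 + 12/5 = 17/5, ring 1 + (-1) = 0, arm 1 + 0 = 1
asked cell (row2, ring) = -1

row1: w_G1=1 w_G3=1 w_R=1
row2: w_G1=12/5 w_G3=-1 w_R=0
total: w_G1=17/5 w_G3=0 w_R=1
asked value: -1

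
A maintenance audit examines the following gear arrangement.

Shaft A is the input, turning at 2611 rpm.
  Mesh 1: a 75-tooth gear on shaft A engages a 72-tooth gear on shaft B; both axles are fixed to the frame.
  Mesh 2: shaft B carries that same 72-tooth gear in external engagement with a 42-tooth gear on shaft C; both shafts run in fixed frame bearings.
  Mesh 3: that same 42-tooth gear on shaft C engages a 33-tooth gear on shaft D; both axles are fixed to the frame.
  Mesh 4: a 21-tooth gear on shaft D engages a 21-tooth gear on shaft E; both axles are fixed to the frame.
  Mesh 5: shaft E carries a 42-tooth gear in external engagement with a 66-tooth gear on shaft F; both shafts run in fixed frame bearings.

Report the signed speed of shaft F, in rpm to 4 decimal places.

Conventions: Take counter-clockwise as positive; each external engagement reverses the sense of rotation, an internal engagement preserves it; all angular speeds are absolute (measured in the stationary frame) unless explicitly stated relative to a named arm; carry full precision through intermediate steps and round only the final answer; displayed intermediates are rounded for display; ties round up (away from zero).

-3776.2397 rpm

topology: fixed-axis compound train — 5 meshes, A→F
mesh 1 [75T→72T]: ω = 2611.0000×75/72 = 2719.7917 rpm, sense flips to −
mesh 2 [72T→42T]: ω = 2719.7917×72/42 = 4662.5000 rpm, sense flips to +
mesh 3 [42T→33T]: ω = 4662.5000×42/33 = 5934.0909 rpm, sense flips to −
mesh 4 [21T→21T]: ω = 5934.0909×21/21 = 5934.0909 rpm, sense flips to +
mesh 5 [42T→66T]: ω = 5934.0909×42/66 = 3776.2397 rpm, sense flips to −
signed output speed = -3776.2397 rpm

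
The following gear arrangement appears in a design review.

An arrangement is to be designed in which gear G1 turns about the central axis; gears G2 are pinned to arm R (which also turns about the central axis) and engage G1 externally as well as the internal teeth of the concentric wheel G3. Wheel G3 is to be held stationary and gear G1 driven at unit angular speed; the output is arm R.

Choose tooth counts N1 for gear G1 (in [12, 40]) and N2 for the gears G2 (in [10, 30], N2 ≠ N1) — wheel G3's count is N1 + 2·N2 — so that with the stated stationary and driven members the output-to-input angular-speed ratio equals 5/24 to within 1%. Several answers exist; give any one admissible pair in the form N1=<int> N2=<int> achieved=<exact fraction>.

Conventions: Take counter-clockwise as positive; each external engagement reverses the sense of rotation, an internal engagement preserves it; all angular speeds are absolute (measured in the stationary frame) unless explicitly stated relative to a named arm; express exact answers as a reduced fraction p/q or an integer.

N1=15 N2=21 achieved=5/24

planetary set to be sized for 5/24 (Willis relation)
Willis with ω_ring = 0: ω_arm/ω_sun = N1/(N1+N3); set equal to 5/24  ⇒  N3/N1 = 1/(5/24) − 1 = 19/5
N3 = N1 + 2·N2  ⇒  N2/N1 = (N3/N1 − 1)/2 = (19/5 − 1)/2 = 7/5
smallest multiple with N1 ≥ 12 and N2 ≥ 10: k = 3  ⇒  N1 = 3·5 = 15, N2 = 3·7 = 21 (N1 ≤ 40, N2 ≤ 30, N2 ≠ N1 ✓), N3 = 15 + 2·21 = 57
check: N1/(N1+N3) with N1 = 15, N3 = 57 gives 5/24; |achieved − target| = 0 ≤ 1/480 ✓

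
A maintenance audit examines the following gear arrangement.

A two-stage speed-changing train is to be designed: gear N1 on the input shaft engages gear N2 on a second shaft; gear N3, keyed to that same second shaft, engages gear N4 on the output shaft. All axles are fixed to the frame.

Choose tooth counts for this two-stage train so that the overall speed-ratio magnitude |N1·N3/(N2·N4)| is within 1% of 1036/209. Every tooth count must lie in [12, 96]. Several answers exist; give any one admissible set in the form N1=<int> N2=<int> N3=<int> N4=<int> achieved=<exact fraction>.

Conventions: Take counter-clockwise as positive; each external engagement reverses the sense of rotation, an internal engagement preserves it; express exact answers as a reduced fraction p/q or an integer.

class = fixed-axis compound train [2-stage, 1036/209 wanted]
target = 1036/209 in lowest terms: an exact hit needs N1·N3 = k·1036 and N2·N4 = k·209 for one integer k, every count in [12, 96]; additionally prefer no 1:1 stage (N1 ≠ N2, N3 ≠ N4)
k = 1: no 1:1-free in-range split of k·1036 and k·209 into factor pairs; take k = 2
k = 2: N1·N3 = 2072 = 28·74, N2·N4 = 418 = 19·22
achieved = 28·74/(19·22) = 1036/209; |achieved − target| = 0 ≤ 259/5225 ✓

N1=28 N2=19 N3=74 N4=22 achieved=1036/209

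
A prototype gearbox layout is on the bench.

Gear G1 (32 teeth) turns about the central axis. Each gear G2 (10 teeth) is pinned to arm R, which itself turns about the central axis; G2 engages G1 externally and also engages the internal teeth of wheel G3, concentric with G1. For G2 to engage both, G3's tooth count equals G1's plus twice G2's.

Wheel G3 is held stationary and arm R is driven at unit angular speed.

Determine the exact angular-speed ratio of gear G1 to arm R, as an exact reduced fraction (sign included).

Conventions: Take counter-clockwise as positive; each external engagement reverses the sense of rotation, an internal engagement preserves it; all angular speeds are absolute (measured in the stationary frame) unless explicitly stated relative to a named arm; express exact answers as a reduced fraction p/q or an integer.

class = planetary set [G3 = 32+2·10 = 52; Willis about the carrier]
ring teeth: 32 + 2·10 = 52
32(ω_sun−ω_arm) = −52(ω_ring−ω_arm),  ω_ring = 0, ω_arm = 1
ω_sun = 1 − (52/32)(0−1) = 21/8
ω_out/ω_in = 21/8

21/8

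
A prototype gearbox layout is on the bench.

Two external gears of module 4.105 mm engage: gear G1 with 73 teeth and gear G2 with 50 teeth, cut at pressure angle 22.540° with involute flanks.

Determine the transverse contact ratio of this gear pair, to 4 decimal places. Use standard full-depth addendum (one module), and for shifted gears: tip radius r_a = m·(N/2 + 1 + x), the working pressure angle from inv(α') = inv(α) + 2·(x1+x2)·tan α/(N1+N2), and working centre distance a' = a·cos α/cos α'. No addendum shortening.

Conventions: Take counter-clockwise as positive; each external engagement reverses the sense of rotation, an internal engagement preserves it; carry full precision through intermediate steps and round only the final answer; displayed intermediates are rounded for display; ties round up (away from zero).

1.6547

class = single-mesh tooth geometry [involute pair 73T × 50T, m = 4.105]
base radii: r_b1 = 138.387117, r_b2 = 94.785696
tip radii: r_a1 = 153.937500, r_a2 = 106.730000
no profile shift: α' = α, a' = a
action lengths: √(r_a1²−r_b1²) = 67.422251, √(r_a2²−r_b2²) = 49.060826
base pitch p_b = π·m·cos α = 11.911122
CR = (67.422251 + 49.060826 − 252.457500·sin 22.54000°)/11.911122 = 1.654669
contact ratio ≈ 1.6547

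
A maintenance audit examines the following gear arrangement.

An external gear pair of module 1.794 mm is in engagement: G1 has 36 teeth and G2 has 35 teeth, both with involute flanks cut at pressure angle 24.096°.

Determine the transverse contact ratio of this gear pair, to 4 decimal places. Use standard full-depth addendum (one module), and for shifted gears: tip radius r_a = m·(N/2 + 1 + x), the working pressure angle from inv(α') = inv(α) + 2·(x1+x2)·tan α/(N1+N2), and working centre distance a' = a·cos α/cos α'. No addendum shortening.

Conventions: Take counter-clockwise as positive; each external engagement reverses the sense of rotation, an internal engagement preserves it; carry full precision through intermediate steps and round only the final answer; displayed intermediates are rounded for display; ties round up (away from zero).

1.5259

topology: single-mesh involute geometry — m = 1.794, 36T/35T pair
base radii: r_b1 = 29.478162, r_b2 = 28.659324
tip radii: r_a1 = 34.086000, r_a2 = 33.189000
no profile shift: α' = α, a' = a
action lengths: √(r_a1²−r_b1²) = 17.114128, √(r_a2²−r_b2²) = 16.737768
base pitch p_b = π·m·cos α = 5.144910
CR = (17.114128 + 16.737768 − 63.687000·sin 24.09600°)/5.144910 = 1.525899
contact ratio ≈ 1.5259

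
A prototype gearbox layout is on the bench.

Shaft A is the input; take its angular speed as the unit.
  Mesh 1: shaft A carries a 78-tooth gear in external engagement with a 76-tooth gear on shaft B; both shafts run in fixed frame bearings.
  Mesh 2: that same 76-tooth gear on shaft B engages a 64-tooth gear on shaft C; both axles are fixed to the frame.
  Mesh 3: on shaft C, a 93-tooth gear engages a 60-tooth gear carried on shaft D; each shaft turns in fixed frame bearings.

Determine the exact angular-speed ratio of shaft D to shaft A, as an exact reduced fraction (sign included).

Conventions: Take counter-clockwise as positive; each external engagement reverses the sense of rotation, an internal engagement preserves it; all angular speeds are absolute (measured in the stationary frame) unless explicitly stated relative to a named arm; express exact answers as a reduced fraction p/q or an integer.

-1209/640

class = fixed-axis compound train [3 meshes; 3 ratios multiply, 3 sense flips]
mesh 1 [78T→76T]: running ratio 39/38, sense −
mesh 2 [76T→64T]: running ratio 39/32, sense +
mesh 3 [93T→60T]: running ratio 1209/640, sense −
ω_out/ω_in = -1209/640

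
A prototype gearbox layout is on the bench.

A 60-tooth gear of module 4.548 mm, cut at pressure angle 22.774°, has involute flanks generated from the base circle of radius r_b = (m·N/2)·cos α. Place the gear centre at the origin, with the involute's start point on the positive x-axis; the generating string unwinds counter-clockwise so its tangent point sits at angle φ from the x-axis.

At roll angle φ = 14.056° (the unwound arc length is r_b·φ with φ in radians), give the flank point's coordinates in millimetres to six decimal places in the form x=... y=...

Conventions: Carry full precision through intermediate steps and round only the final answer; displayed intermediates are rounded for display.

class = single-mesh tooth geometry [base-circle involute, m = 4.548, 60T]
pitch radius r_p = m·N/2 = 4.548·60/2 = 136.440000
base radius r_b = r_p·cos α = 136.440000·cos 22.774° = 125.802988
roll angle φ = 14.056° = 0.24532348 rad
x = r_b·(cos φ + φ·sin φ) = 129.531859
y = r_b·(sin φ − φ·cos φ) = 0.615419

x=129.531859 y=0.615419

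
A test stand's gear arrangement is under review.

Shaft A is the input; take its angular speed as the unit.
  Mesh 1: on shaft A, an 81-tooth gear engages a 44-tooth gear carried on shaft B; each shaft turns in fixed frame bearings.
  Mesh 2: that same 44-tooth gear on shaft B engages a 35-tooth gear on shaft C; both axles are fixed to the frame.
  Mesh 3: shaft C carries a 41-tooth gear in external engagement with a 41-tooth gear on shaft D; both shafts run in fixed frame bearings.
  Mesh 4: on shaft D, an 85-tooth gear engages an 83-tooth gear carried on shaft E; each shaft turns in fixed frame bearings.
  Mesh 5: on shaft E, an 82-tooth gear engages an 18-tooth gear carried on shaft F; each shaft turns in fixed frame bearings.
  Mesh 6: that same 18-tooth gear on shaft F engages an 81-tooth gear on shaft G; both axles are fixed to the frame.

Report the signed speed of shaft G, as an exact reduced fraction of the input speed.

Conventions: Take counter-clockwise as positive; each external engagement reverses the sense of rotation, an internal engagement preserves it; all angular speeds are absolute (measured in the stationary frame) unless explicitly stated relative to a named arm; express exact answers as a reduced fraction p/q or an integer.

6-mesh fixed-axis compound train (all bearings frame-fixed)
mesh 1 [81T→44T]: |ω|/ω_in = 1×81/44 = 81/44, sense flips to −
mesh 2 [44T→35T]: |ω|/ω_in = (81/44)×44/35 = 81/35, sense flips to +
mesh 3 [41T→41T]: |ω|/ω_in = (81/35)×41/41 = 81/35, sense flips to −
mesh 4 [85T→83T]: |ω|/ω_in = (81/35)×85/83 = 1377/581, sense flips to +
mesh 5 [82T→18T]: |ω|/ω_in = (1377/581)×82/18 = 6273/581, sense flips to −
mesh 6 [18T→81T]: |ω|/ω_in = (6273/581)×18/81 = 1394/581, sense flips to +
signed output speed (× input speed) = 1394/581

1394/581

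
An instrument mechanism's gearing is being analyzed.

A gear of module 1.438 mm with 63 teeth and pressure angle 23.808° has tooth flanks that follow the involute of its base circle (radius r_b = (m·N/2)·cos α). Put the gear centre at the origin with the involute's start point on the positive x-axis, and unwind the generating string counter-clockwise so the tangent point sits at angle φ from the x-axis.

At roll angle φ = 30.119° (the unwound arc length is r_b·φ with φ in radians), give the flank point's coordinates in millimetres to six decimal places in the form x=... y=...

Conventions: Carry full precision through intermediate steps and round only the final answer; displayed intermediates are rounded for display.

class = single-mesh tooth geometry [base-circle involute, m = 1.438, 63T]
pitch radius r_p = m·N/2 = 1.438·63/2 = 45.297000
base radius r_b = r_p·cos α = 45.297000·cos 23.808° = 41.442375
roll angle φ = 30.119° = 0.52567572 rad
x = r_b·(cos φ + φ·sin φ) = 46.778822
y = r_b·(sin φ − φ·cos φ) = 1.951768

x=46.778822 y=1.951768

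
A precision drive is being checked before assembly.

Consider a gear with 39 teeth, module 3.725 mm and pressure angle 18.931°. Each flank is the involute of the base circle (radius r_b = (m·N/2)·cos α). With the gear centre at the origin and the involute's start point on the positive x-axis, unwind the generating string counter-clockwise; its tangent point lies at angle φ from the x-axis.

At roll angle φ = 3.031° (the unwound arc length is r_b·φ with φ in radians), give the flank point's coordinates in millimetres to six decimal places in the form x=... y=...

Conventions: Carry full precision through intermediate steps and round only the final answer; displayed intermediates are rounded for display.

x=68.804608 y=0.003390

class = single-mesh tooth geometry [base-circle involute, m = 3.725, 39T]
pitch radius r_p = m·N/2 = 3.725·39/2 = 72.637500
base radius r_b = r_p·cos α = 72.637500·cos 18.931° = 68.708535
roll angle φ = 3.031° = 0.05290093 rad
x = r_b·(cos φ + φ·sin φ) = 68.804608
y = r_b·(sin φ − φ·cos φ) = 0.003390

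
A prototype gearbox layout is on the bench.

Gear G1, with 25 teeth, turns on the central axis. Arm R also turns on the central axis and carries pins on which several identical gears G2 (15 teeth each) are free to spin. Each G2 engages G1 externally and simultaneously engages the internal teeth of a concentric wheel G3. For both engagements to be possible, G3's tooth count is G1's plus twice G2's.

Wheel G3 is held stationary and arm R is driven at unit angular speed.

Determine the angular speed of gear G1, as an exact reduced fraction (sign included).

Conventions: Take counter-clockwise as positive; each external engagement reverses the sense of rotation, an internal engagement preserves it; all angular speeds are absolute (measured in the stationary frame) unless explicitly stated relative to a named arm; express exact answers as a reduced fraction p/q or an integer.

16/5

topology: planetary set — G1 25T / G2 15T / G3 55T, arm = carrier (Willis)
ring teeth: 25 + 2·15 = 55
25(ω_sun−ω_arm) = −55(ω_ring−ω_arm),  ω_ring = 0, ω_arm = 1
ω_sun = 1 − (55/25)(0−1) = 16/5
exact speed ratio = 16/5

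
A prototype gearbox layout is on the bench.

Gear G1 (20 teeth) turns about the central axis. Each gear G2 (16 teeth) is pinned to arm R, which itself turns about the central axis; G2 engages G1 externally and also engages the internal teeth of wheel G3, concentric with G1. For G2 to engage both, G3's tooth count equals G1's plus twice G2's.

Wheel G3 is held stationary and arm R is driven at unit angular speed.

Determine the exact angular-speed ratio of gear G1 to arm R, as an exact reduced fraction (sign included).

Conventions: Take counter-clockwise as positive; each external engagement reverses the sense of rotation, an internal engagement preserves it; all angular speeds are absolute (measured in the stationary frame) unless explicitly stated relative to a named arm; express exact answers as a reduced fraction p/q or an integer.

18/5

recognized (axles ride arm R): planetary set, 20/16/52 teeth
ring teeth: 20 + 2·16 = 52
20(ω_sun−ω_arm) = −52(ω_ring−ω_arm),  ω_ring = 0, ω_arm = 1
ω_sun = 1 − (52/20)(0−1) = 18/5
ω_out/ω_in = 18/5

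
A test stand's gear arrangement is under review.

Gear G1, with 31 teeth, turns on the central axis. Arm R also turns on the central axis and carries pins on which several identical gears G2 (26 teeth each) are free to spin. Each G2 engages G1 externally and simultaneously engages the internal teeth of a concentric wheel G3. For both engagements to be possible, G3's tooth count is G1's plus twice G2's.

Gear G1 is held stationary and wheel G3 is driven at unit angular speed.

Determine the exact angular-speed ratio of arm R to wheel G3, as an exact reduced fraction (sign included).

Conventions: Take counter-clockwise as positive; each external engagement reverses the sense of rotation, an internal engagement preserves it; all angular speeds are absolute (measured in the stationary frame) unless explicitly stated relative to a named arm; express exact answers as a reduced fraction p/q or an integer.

83/114

recognized (axles ride arm R): planetary set, 31/26/83 teeth
ring teeth: 31 + 2·26 = 83
31(ω_sun−ω_arm) = −83(ω_ring−ω_arm),  ω_sun = 0, ω_ring = 1
31(0−ω_arm) = −83(1−ω_arm)  ⇒  114·ω_arm = 83  ⇒  ω_arm = 83/114
ω_out/ω_in = 83/114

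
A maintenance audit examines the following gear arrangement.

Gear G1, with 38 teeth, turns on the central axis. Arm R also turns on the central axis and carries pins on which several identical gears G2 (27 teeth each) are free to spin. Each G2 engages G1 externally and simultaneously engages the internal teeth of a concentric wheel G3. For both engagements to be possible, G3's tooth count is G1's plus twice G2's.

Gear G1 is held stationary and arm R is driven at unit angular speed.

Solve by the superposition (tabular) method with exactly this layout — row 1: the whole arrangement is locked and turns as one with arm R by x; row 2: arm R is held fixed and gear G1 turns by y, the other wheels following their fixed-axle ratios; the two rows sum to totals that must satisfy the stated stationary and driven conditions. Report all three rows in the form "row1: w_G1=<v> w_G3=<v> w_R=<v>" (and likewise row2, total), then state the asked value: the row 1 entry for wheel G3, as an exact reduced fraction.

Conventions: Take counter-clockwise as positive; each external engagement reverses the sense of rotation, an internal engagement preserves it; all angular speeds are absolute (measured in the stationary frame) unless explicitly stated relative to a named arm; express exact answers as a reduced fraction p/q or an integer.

class = planetary set [G3 = 38+2·27 = 92; Willis about the carrier]
row 1 (train locked, turned with arm): all members turn x
row 2: sun turns y, ring = −(38/92)·y, arm 0
boundary: total ω_sun = x + y = 0 and total ω_arm = x = 1  ⇒  y = -1, x = 1
row 2 ring = −(38/92)·(-1) = 19/46
totals (row 1 + row 2): sun 1 + (-1) = 0, ring 1 + 19/46 = 65/46, arm 1 + 0 = 1
asked cell (row1, ring) = 1

row1: w_G1=1 w_G3=1 w_R=1
row2: w_G1=-1 w_G3=19/46 w_R=0
total: w_G1=0 w_G3=65/46 w_R=1
asked value: 1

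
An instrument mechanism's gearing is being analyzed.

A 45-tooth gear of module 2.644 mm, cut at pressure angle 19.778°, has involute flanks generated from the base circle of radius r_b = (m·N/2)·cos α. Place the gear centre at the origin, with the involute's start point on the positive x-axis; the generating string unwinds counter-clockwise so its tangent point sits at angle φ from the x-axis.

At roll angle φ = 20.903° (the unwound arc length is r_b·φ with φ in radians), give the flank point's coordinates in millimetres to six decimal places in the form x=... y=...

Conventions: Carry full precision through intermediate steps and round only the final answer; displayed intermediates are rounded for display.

single-mesh involute tooth geometry (45T wheel at module 2.644)
pitch radius r_p = m·N/2 = 2.644·45/2 = 59.490000
base radius r_b = r_p·cos α = 59.490000·cos 19.778° = 55.980730
roll angle φ = 20.903° = 0.36482617 rad
x = r_b·(cos φ + φ·sin φ) = 59.583146
y = r_b·(sin φ − φ·cos φ) = 0.894095

x=59.583146 y=0.894095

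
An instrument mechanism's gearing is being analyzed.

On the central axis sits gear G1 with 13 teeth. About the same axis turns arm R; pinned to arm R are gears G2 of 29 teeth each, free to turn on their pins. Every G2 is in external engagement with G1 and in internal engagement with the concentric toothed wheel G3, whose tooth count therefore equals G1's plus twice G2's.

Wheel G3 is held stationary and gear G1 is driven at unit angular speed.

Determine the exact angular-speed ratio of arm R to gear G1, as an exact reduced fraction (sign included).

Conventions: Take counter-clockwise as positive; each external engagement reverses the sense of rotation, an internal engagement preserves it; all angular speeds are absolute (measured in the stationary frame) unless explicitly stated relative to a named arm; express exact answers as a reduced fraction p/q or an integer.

planetary set (13T centre, 29T on arm, 71T internal) — Willis relation
ring teeth: 13 + 2·29 = 71
13(ω_sun−ω_arm) = −71(ω_ring−ω_arm),  ω_ring = 0, ω_sun = 1
13(1−ω_arm) = −71(0−ω_arm)  ⇒  84·ω_arm = 13  ⇒  ω_arm = 13/84
ω_out/ω_in = 13/84

13/84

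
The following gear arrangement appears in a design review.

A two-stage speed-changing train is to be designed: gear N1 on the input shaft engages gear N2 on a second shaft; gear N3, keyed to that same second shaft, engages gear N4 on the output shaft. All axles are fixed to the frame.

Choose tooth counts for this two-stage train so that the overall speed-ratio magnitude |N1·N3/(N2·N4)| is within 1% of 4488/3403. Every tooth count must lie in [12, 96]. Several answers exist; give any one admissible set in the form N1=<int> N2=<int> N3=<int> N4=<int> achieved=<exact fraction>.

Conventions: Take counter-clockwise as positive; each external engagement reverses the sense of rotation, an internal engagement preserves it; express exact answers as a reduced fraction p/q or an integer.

N1=51 N2=41 N3=88 N4=83 achieved=4488/3403

2-stage fixed-axis compound train for ratio 4488/3403
target = 4488/3403 in lowest terms: an exact hit needs N1·N3 = k·4488 and N2·N4 = k·3403 for one integer k, every count in [12, 96]; additionally prefer no 1:1 stage (N1 ≠ N2, N3 ≠ N4)
k = 1: N1·N3 = 4488 = 51·88, N2·N4 = 3403 = 41·83
achieved = 51·88/(41·83) = 4488/3403; |achieved − target| = 0 ≤ 1122/85075 ✓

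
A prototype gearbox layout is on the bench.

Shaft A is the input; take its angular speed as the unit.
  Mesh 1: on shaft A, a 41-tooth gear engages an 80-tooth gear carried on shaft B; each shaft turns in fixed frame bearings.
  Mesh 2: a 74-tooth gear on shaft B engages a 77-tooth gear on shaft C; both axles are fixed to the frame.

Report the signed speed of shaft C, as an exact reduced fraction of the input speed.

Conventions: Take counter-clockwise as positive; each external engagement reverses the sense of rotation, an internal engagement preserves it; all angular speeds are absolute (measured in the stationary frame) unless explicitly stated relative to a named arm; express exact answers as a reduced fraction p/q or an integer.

1517/3080

2-mesh fixed-axis compound train (all bearings frame-fixed)
mesh 1 [41T→80T]: |ω|/ω_in = 1×41/80 = 41/80, sense flips to −
mesh 2 [74T→77T]: |ω|/ω_in = (41/80)×74/77 = 1517/3080, sense flips to +
signed output speed (× input speed) = 1517/3080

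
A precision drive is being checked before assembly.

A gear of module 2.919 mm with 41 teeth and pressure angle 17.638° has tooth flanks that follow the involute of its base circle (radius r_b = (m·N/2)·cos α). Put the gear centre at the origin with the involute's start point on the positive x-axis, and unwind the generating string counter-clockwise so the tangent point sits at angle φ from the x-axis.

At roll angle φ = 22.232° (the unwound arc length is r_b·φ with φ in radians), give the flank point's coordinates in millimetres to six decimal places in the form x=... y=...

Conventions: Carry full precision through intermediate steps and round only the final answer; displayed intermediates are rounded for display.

x=61.159171 y=1.093880

recognized (one wheel, involute flank): single-mesh tooth geometry, m = 2.919, N = 41
pitch radius r_p = m·N/2 = 2.919·41/2 = 59.839500
base radius r_b = r_p·cos α = 59.839500·cos 17.638° = 57.026440
roll angle φ = 22.232° = 0.38802160 rad
x = r_b·(cos φ + φ·sin φ) = 61.159171
y = r_b·(sin φ − φ·cos φ) = 1.093880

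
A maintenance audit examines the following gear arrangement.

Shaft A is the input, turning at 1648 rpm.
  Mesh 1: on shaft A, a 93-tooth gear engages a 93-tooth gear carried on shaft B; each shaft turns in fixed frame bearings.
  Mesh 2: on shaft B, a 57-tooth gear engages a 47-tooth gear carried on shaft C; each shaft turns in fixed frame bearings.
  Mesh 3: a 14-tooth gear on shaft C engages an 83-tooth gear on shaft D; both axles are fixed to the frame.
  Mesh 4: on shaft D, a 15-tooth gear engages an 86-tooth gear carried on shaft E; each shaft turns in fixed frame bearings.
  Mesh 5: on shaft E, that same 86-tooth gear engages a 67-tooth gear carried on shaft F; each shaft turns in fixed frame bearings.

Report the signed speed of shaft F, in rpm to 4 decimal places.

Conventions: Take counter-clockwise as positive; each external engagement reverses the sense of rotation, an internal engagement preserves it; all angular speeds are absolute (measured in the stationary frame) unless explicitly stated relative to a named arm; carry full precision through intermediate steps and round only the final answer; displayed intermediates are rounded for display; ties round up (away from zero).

-75.4746 rpm

5-mesh fixed-axis compound train (all bearings frame-fixed)
mesh 1 [93T→93T]: ω = 1648.0000×93/93 = 1648.0000 rpm, sense flips to −
mesh 2 [57T→47T]: ω = 1648.0000×57/47 = 1998.6383 rpm, sense flips to +
mesh 3 [14T→83T]: ω = 1998.6383×14/83 = 337.1197 rpm, sense flips to −
mesh 4 [15T→86T]: ω = 337.1197×15/86 = 58.7999 rpm, sense flips to +
mesh 5 [86T→67T]: ω = 58.7999×86/67 = 75.4746 rpm, sense flips to −
signed output speed = -75.4746 rpm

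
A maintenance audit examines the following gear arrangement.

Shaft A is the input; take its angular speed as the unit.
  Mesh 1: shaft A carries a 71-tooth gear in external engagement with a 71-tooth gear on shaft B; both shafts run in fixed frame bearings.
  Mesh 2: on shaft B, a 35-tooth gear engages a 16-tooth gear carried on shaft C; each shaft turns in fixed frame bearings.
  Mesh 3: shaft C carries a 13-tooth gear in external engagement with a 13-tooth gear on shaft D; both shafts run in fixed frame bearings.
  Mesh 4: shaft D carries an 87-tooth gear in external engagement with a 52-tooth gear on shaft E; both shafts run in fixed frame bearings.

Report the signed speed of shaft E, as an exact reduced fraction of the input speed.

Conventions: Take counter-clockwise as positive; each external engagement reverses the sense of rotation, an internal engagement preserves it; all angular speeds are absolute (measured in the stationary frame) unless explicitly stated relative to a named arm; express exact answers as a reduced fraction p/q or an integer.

4-mesh fixed-axis compound train (all bearings frame-fixed)
mesh 1 [71T→71T]: |ω|/ω_in = 1×71/71 = 1, sense flips to −
mesh 2 [35T→16T]: |ω|/ω_in = 1×35/16 = 35/16, sense flips to +
mesh 3 [13T→13T]: |ω|/ω_in = (35/16)×13/13 = 35/16, sense flips to −
mesh 4 [87T→52T]: |ω|/ω_in = (35/16)×87/52 = 3045/832, sense flips to +
signed output speed (× input speed) = 3045/832

3045/832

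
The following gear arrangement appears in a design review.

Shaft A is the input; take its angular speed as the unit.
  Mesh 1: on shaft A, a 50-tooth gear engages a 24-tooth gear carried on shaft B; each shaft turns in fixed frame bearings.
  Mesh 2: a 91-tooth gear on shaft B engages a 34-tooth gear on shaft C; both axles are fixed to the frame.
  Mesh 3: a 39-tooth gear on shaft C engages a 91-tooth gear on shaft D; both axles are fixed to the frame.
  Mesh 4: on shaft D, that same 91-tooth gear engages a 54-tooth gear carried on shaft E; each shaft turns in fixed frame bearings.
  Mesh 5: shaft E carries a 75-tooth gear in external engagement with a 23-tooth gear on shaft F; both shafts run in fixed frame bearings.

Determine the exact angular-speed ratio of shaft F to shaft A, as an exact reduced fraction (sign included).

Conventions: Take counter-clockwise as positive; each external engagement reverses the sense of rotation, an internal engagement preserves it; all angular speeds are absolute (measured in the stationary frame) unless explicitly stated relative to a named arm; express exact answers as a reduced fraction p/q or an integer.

class = fixed-axis compound train [5 meshes; 5 ratios multiply, 5 sense flips]
mesh 1 [50T→24T]: running ratio 25/12, sense −
mesh 2 [91T→34T]: running ratio 2275/408, sense +
mesh 3 [39T→91T]: running ratio 325/136, sense −
mesh 4 [91T→54T]: running ratio 29575/7344, sense +
mesh 5 [75T→23T]: running ratio 739375/56304, sense −
ω_out/ω_in = -739375/56304

-739375/56304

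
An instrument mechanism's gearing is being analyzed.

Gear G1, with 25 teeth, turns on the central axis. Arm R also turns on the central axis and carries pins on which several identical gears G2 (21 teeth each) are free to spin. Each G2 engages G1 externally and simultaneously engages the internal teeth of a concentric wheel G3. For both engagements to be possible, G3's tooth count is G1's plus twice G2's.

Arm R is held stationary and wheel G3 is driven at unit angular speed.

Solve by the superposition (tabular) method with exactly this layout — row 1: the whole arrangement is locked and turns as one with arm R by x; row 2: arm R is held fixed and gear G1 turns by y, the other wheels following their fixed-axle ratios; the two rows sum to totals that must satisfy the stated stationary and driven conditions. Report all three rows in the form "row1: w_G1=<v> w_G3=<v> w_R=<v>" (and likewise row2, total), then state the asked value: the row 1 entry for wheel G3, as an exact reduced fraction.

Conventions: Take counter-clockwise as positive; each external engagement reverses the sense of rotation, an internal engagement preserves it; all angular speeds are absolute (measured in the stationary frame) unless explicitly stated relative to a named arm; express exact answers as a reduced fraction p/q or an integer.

row1: w_G1=0 w_G3=0 w_R=0
row2: w_G1=-67/25 w_G3=1 w_R=0
total: w_G1=-67/25 w_G3=1 w_R=0
asked value: 0

topology: planetary set — G1 25T / G2 21T / G3 67T, arm = carrier (Willis)
superposition row 1 [locked train]: every member turns x
row 2 (arm held, sun turns y): ω_ring = −(25/67)·y, ω_arm = 0
boundary: total ω_arm = x = 0 and total ω_ring = x − (25/67)·y = 1  ⇒  y = -67/25, x = 0
row 2 ring = −(25/67)·(-67/25) = 1
totals (row 1 + row 2): sun 0 + (-67/25) = -67/25, ring 0 + 1 = 1, arm 0 + 0 = 0
asked cell (row1, ring) = 0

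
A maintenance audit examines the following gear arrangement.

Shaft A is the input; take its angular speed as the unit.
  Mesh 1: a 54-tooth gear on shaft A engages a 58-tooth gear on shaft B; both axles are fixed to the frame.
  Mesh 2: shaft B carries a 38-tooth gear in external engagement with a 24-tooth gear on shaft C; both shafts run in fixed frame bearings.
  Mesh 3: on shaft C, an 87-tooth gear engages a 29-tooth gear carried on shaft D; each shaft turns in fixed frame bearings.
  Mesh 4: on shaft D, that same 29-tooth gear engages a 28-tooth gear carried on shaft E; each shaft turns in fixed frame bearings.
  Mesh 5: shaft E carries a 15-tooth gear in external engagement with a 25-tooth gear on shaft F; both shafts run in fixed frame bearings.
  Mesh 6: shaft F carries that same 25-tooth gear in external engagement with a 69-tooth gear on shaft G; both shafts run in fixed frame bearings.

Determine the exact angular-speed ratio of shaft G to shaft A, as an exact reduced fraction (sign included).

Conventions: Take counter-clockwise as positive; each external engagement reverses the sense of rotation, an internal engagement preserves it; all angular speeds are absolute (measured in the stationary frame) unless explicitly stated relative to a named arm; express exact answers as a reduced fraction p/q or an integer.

2565/2576

class = fixed-axis compound train [6 meshes; 6 ratios multiply, 6 sense flips]
mesh 1 [54T→58T]: running ratio 27/29, sense −
mesh 2 [38T→24T]: running ratio 171/116, sense +
mesh 3 [87T→29T]: running ratio 513/116, sense −
mesh 4 [29T→28T]: running ratio 513/112, sense +
mesh 5 [15T→25T]: running ratio 1539/560, sense −
mesh 6 [25T→69T]: running ratio 2565/2576, sense +
ω_out/ω_in = 2565/2576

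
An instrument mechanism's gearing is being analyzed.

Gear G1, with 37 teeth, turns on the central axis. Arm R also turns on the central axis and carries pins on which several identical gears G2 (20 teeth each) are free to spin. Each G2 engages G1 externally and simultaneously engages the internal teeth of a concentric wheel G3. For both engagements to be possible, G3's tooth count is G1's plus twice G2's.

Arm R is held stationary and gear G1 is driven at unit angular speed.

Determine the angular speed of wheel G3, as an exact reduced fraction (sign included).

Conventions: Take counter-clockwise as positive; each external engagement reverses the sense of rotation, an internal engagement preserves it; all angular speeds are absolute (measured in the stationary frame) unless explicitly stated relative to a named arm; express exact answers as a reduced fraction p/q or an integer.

-37/77

topology: planetary set — G1 37T / G2 20T / G3 77T, arm = carrier (Willis)
ring teeth: 37 + 2·20 = 77
37(ω_sun−ω_arm) = −77(ω_ring−ω_arm),  ω_arm = 0, ω_sun = 1
ω_ring = 0 − (37/77)(1−0) = -37/77
exact speed ratio = -37/77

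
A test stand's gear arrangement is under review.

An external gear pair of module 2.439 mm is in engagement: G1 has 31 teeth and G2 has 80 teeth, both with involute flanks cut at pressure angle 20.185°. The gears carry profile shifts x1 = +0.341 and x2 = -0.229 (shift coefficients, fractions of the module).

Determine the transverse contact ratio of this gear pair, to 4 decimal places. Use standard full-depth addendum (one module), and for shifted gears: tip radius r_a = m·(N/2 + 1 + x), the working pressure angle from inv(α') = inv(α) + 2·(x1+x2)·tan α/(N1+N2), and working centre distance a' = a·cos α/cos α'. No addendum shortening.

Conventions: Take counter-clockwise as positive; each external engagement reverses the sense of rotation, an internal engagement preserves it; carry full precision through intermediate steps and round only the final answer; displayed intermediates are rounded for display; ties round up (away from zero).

class = single-mesh tooth geometry [involute pair 31T × 80T, m = 2.439]
base radii: r_b1 = 35.482676, r_b2 = 91.568195
tip radii: r_a1 = 41.075199, r_a2 = 99.440469
inv(α') = inv(20.185°) + 2·(+0.341-0.229)·tan α/(31+80) = 0.01607833  ⇒  α' = 20.49432°
a' = a·cos α / cos α' = 135.3645·cos 20.185°/cos 20.49432° = 135.635672
action lengths: √(r_a1²−r_b1²) = 20.691827, √(r_a2²−r_b2²) = 38.777216
base pitch p_b = π·m·cos α = 7.191749
CR = (20.691827 + 38.777216 − 135.635672·sin 20.49432°)/7.191749 = 1.665941
contact ratio ≈ 1.6659

1.6659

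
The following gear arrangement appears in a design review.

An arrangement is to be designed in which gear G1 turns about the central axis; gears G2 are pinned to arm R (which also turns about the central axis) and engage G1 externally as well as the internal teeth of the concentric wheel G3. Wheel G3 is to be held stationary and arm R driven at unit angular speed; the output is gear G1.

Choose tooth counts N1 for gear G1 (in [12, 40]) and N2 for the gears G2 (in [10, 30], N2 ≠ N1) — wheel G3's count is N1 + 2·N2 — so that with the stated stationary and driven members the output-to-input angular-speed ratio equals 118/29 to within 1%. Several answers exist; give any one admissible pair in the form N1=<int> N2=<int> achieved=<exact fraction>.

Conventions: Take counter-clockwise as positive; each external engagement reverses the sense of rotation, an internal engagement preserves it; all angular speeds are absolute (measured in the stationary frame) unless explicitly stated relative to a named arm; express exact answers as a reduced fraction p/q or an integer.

N1=29 N2=30 achieved=118/29

planetary set to be sized for 118/29 (Willis relation)
Willis with ω_ring = 0: ω_sun/ω_arm = (N1+N3)/N1; set equal to 118/29  ⇒  N3/N1 = 118/29 − 1 = 89/29
N3 = N1 + 2·N2  ⇒  N2/N1 = (N3/N1 − 1)/2 = (89/29 − 1)/2 = 30/29
smallest multiple with N1 ≥ 12 and N2 ≥ 10: k = 1  ⇒  N1 = 1·29 = 29, N2 = 1·30 = 30 (N1 ≤ 40, N2 ≤ 30, N2 ≠ N1 ✓), N3 = 29 + 2·30 = 89
check: (N1+N3)/N1 with N1 = 29, N3 = 89 gives 118/29; |achieved − target| = 0 ≤ 59/1450 ✓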